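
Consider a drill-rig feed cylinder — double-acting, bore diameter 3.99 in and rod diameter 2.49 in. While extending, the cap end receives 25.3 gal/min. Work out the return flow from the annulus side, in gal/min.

Q_out ≈ 15.4 gal/min

Cap-side area A_cap = π/4 × (3.99 in)² = 12.50 in^2
Rod-side annular area A_ann = π/4 × (3.99² − 2.49²) = 7.634 in^2
Piston speed v = Q_in/A_cap; rod-end outflow Q_out = v × A_ann = Q_in × A_ann/A_cap.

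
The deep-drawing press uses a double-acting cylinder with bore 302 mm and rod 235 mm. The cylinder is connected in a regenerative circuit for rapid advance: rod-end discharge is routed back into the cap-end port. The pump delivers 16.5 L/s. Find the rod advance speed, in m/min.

v ≈ 22.8 m/min

In regeneration the rod-end outflow joins the pump flow into the cap end, so the net volume the pump must supply per unit advance equals the rod cross-section area.
Rod cross-section A_rod = π/4 × (235 mm)² = 43370 mm^2
v = Q_pump / A_rod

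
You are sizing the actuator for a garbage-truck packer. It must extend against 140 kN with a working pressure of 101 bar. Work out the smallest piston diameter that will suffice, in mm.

D ≈ 133 mm

Extension force acts on the full piston face: F = P × (π/4)D².
D = √(4F / (πP)) = √(4 × 140 kN / (π × 101 bar))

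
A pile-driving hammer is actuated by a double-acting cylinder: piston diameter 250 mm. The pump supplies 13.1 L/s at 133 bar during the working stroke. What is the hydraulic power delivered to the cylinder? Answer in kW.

W ≈ 174 kW

Hydraulic power = P × Q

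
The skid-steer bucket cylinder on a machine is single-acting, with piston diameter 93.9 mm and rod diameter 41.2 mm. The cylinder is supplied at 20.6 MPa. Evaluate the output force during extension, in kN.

F ≈ 143 kN

Cap-side area A_cap = π/4 × (93.9 mm)² = 6925 mm^2
F = P × A_cap = 20.6 MPa × A_cap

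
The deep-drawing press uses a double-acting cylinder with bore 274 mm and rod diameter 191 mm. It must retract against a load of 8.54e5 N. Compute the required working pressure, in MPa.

P ≈ 28.2 MPa

Rod-side annular area A_ann = π/4 × (274² − 191²) = 30310 mm^2
Retraction: pressure acts on the annular area.
P = F / A = 8.54e5 N / A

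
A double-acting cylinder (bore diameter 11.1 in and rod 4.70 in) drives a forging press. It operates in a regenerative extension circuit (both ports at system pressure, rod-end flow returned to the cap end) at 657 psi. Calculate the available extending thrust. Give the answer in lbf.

F ≈ 11400 lbf

With equal pressure on both faces, forces on the annular region cancel; the net push is pressure × rod cross-section.
Rod cross-section A_rod = π/4 × (4.70 in)² = 17.35 in^2
F = P × A_rod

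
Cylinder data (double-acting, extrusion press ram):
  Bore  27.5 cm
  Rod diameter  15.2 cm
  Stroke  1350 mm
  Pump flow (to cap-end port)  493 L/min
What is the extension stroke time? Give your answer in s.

t ≈ 9.76 s

Cap-side area A_cap = π/4 × (27.5 cm)² = 594.0 cm^2
Swept volume V = A × L; t = V / Q = A·L / Q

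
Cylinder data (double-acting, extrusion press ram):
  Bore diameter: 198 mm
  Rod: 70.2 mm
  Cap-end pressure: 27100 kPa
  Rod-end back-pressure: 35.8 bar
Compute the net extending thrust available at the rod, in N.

F ≈ 7.38e5 N

Cap-side area A_cap = π/4 × (198 mm)² = 30790 mm^2
Rod-side annular area A_ann = π/4 × (198² − 70.2²) = 26920 mm^2
Net thrust = P_cap·A_cap − P_rod·A_ann = 8.344e5 N − 96370 N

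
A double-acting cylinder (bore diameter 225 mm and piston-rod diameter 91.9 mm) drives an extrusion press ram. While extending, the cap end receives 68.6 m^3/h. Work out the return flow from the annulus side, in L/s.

Cap-side area A_cap = π/4 × (225 mm)² = 39760 mm^2
Rod-side annular area A_ann = π/4 × (225² − 91.9²) = 33130 mm^2
Piston speed v = Q_in/A_cap; rod-end outflow Q_out = v × A_ann = Q_in × A_ann/A_cap.

Q_out ≈ 15.9 L/s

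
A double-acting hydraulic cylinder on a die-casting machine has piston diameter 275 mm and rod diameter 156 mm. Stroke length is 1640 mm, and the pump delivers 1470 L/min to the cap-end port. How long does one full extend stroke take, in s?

t ≈ 3.98 s

Cap-side area A_cap = π/4 × (275 mm)² = 59400 mm^2
Swept volume V = A × L; t = V / Q = A·L / Q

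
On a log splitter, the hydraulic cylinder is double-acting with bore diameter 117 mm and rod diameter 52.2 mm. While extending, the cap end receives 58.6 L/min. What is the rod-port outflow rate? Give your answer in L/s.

Cap-side area A_cap = π/4 × (117 mm)² = 10750 mm^2
Rod-side annular area A_ann = π/4 × (117² − 52.2²) = 8611 mm^2
Piston speed v = Q_in/A_cap; rod-end outflow Q_out = v × A_ann = Q_in × A_ann/A_cap.

Q_out ≈ 0.782 L/s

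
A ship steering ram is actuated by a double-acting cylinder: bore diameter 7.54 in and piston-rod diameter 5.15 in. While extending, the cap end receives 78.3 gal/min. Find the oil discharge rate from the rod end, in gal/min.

Q_out ≈ 41.8 gal/min

Cap-side area A_cap = π/4 × (7.54 in)² = 44.65 in^2
Rod-side annular area A_ann = π/4 × (7.54² − 5.15²) = 23.82 in^2
Piston speed v = Q_in/A_cap; rod-end outflow Q_out = v × A_ann = Q_in × A_ann/A_cap.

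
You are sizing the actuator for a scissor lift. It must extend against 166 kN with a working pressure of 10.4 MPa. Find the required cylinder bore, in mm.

Extension force acts on the full piston face: F = P × (π/4)D².
D = √(4F / (πP)) = √(4 × 166 kN / (π × 10.4 MPa))

D ≈ 143 mm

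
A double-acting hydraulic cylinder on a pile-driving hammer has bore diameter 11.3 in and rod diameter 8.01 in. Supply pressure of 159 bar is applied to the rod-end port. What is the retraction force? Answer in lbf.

Rod-side annular area A_ann = π/4 × (11.3² − 8.01²) = 49.90 in^2
On retraction the pressure acts on the annular area (bore minus rod).
F = P × A_ann

F ≈ 1.15e5 lbf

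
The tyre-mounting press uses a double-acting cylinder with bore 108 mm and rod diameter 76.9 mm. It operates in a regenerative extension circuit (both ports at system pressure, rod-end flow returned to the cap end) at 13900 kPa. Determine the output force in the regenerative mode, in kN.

F ≈ 64.6 kN

With equal pressure on both faces, forces on the annular region cancel; the net push is pressure × rod cross-section.
Rod cross-section A_rod = π/4 × (76.9 mm)² = 4645 mm^2
F = P × A_rod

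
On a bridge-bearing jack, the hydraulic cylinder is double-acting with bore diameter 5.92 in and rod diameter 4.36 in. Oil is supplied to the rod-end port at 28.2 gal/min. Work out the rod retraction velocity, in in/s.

Rod-side annular area A_ann = π/4 × (5.92² − 4.36²) = 12.60 in^2
Flow into the rod-end port fills the annular volume.
v = Q / A

v ≈ 8.62 in/s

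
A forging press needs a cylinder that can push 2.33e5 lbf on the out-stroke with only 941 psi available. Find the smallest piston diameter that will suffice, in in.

Extension force acts on the full piston face: F = P × (π/4)D².
D = √(4F / (πP)) = √(4 × 2.33e5 lbf / (π × 941 psi))

D ≈ 17.8 in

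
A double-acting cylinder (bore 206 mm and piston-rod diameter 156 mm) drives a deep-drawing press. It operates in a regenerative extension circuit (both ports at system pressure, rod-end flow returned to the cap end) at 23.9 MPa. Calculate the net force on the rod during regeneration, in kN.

F ≈ 457 kN

With equal pressure on both faces, forces on the annular region cancel; the net push is pressure × rod cross-section.
Rod cross-section A_rod = π/4 × (156 mm)² = 19110 mm^2
F = P × A_rod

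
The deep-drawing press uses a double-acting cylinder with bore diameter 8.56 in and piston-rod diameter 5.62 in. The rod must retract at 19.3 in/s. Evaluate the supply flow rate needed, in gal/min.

Q ≈ 164 gal/min

Rod-side annular area A_ann = π/4 × (8.56² − 5.62²) = 32.74 in^2
Q = A × v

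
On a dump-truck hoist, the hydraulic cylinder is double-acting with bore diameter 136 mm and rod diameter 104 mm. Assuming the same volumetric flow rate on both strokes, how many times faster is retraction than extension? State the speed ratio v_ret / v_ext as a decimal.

v_ret/v_ext ≈ 2.41

Cap-side area A_cap = π/4 × (136 mm)² = 14530 mm^2
Rod-side annular area A_ann = π/4 × (136² − 104²) = 6032 mm^2
For equal Q, v ∝ 1/A, so v_ret/v_ext = A_cap/A_ann.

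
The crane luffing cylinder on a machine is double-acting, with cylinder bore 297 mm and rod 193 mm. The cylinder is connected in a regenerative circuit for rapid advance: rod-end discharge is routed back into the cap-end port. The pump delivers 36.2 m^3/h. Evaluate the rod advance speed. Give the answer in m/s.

In regeneration the rod-end outflow joins the pump flow into the cap end, so the net volume the pump must supply per unit advance equals the rod cross-section area.
Rod cross-section A_rod = π/4 × (193 mm)² = 29260 mm^2
v = Q_pump / A_rod

v ≈ 0.344 m/s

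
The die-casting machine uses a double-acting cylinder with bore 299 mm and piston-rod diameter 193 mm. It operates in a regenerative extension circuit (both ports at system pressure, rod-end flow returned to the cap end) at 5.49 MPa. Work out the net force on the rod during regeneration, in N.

With equal pressure on both faces, forces on the annular region cancel; the net push is pressure × rod cross-section.
Rod cross-section A_rod = π/4 × (193 mm)² = 29260 mm^2
F = P × A_rod

F ≈ 1.61e5 N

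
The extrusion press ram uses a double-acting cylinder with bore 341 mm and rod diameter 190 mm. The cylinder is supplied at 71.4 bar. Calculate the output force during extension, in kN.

Cap-side area A_cap = π/4 × (341 mm)² = 91330 mm^2
F = P × A_cap = 71.4 bar × A_cap

F ≈ 652 kN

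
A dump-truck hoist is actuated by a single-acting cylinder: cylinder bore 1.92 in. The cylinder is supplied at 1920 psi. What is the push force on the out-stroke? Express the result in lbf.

F ≈ 5560 lbf

Cap-side area A_cap = π/4 × (1.92 in)² = 2.895 in^2
F = P × A_cap = 1920 psi × A_cap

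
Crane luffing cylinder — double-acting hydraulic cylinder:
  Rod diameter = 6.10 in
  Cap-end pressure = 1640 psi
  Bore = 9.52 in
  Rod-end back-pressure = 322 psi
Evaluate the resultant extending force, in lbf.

F ≈ 1.03e5 lbf

Cap-side area A_cap = π/4 × (9.52 in)² = 71.18 in^2
Rod-side annular area A_ann = π/4 × (9.52² − 6.10²) = 41.96 in^2
Net thrust = P_cap·A_cap − P_rod·A_ann = 1.167e5 lbf − 13510 lbf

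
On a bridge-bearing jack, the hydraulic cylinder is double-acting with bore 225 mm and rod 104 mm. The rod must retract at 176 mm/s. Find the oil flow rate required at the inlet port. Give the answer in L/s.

Q ≈ 5.50 L/s

Rod-side annular area A_ann = π/4 × (225² − 104²) = 31270 mm^2
Q = A × v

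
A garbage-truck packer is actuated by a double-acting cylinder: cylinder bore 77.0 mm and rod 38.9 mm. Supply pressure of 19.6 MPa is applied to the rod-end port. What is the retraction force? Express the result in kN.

Rod-side annular area A_ann = π/4 × (77.0² − 38.9²) = 3468 mm^2
On retraction the pressure acts on the annular area (bore minus rod).
F = P × A_ann

F ≈ 68.0 kN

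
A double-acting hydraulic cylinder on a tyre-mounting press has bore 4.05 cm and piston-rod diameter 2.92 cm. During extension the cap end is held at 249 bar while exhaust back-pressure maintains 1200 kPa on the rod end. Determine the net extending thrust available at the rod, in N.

Cap-side area A_cap = π/4 × (4.05 cm)² = 12.88 cm^2
Rod-side annular area A_ann = π/4 × (4.05² − 2.92²) = 6.186 cm^2
Net thrust = P_cap·A_cap − P_rod·A_ann = 32080 N − 742.3 N

F ≈ 31300 N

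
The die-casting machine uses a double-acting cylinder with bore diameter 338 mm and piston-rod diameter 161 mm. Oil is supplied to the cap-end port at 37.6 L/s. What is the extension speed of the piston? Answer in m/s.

v ≈ 0.419 m/s

Cap-side area A_cap = π/4 × (338 mm)² = 89730 mm^2
v = Q / A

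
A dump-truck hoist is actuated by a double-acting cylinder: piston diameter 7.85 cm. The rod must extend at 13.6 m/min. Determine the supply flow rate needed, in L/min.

Cap-side area A_cap = π/4 × (7.85 cm)² = 48.40 cm^2
Q = A × v

Q ≈ 65.8 L/min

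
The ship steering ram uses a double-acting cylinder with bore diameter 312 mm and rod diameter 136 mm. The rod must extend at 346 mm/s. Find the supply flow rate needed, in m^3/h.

Cap-side area A_cap = π/4 × (312 mm)² = 76450 mm^2
Q = A × v

Q ≈ 95.2 m^3/h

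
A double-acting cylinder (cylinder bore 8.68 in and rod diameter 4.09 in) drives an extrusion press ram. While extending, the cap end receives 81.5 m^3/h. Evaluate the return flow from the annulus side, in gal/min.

Q_out ≈ 279 gal/min

Cap-side area A_cap = π/4 × (8.68 in)² = 59.17 in^2
Rod-side annular area A_ann = π/4 × (8.68² − 4.09²) = 46.04 in^2
Piston speed v = Q_in/A_cap; rod-end outflow Q_out = v × A_ann = Q_in × A_ann/A_cap.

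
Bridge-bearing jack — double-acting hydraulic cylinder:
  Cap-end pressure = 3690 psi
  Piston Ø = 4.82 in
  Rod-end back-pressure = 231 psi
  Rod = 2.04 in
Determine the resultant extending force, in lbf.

F ≈ 63900 lbf

Cap-side area A_cap = π/4 × (4.82 in)² = 18.25 in^2
Rod-side annular area A_ann = π/4 × (4.82² − 2.04²) = 14.98 in^2
Net thrust = P_cap·A_cap − P_rod·A_ann = 67330 lbf − 3460 lbf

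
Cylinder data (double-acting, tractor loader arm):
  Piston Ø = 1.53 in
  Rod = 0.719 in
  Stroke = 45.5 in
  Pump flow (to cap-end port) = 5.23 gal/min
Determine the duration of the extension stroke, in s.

t ≈ 4.15 s

Cap-side area A_cap = π/4 × (1.53 in)² = 1.839 in^2
Swept volume V = A × L; t = V / Q = A·L / Q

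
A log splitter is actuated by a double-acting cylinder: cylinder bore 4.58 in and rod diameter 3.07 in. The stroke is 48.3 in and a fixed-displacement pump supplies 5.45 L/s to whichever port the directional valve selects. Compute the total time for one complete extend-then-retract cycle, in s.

t ≈ 3.71 s

Cap-side area A_cap = π/4 × (4.58 in)² = 16.47 in^2
Rod-side annular area A_ann = π/4 × (4.58² − 3.07²) = 9.073 in^2
t_ext = A_cap·L/Q = 2.393 s
t_ret = A_ann·L/Q = 1.318 s
t_cycle = t_ext + t_ret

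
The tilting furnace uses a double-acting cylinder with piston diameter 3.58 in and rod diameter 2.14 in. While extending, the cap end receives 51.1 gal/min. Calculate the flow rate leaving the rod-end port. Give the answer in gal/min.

Cap-side area A_cap = π/4 × (3.58 in)² = 10.07 in^2
Rod-side annular area A_ann = π/4 × (3.58² − 2.14²) = 6.469 in^2
Piston speed v = Q_in/A_cap; rod-end outflow Q_out = v × A_ann = Q_in × A_ann/A_cap.

Q_out ≈ 32.8 gal/min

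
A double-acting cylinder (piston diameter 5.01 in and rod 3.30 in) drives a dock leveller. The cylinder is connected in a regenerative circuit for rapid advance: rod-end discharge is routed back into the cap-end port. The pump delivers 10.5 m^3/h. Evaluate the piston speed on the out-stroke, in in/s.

v ≈ 20.8 in/s

In regeneration the rod-end outflow joins the pump flow into the cap end, so the net volume the pump must supply per unit advance equals the rod cross-section area.
Rod cross-section A_rod = π/4 × (3.30 in)² = 8.553 in^2
v = Q_pump / A_rod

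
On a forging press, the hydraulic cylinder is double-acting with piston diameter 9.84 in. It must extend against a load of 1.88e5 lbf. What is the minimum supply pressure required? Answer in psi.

Cap-side area A_cap = π/4 × (9.84 in)² = 76.05 in^2
P = F / A = 1.88e5 lbf / A

P ≈ 2470 psi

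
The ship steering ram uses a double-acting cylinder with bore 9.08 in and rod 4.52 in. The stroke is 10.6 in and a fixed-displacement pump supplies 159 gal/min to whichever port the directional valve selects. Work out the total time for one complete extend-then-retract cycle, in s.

t ≈ 1.96 s

Cap-side area A_cap = π/4 × (9.08 in)² = 64.75 in^2
Rod-side annular area A_ann = π/4 × (9.08² − 4.52²) = 48.71 in^2
t_ext = A_cap·L/Q = 1.121 s
t_ret = A_ann·L/Q = 0.8434 s
t_cycle = t_ext + t_ret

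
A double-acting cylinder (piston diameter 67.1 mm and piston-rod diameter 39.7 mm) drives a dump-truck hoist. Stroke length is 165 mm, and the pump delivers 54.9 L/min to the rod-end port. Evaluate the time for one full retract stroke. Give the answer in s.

Rod-side annular area A_ann = π/4 × (67.1² − 39.7²) = 2298 mm^2
Swept volume V = A × L; t = V / Q = A·L / Q

t ≈ 0.414 s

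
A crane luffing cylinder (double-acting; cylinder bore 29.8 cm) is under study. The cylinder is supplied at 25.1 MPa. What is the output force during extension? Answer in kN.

Cap-side area A_cap = π/4 × (29.8 cm)² = 697.5 cm^2
F = P × A_cap = 25.1 MPa × A_cap

F ≈ 1750 kN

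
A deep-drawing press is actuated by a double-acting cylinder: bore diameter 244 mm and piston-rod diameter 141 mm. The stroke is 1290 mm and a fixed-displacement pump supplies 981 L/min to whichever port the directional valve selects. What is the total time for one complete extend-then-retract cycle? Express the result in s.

t ≈ 6.15 s

Cap-side area A_cap = π/4 × (244 mm)² = 46760 mm^2
Rod-side annular area A_ann = π/4 × (244² − 141²) = 31140 mm^2
t_ext = A_cap·L/Q = 3.689 s
t_ret = A_ann·L/Q = 2.457 s
t_cycle = t_ext + t_ret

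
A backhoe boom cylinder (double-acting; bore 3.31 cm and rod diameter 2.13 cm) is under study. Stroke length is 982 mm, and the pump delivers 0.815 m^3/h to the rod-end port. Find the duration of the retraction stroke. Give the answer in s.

Rod-side annular area A_ann = π/4 × (3.31² − 2.13²) = 5.042 cm^2
Swept volume V = A × L; t = V / Q = A·L / Q

t ≈ 2.19 s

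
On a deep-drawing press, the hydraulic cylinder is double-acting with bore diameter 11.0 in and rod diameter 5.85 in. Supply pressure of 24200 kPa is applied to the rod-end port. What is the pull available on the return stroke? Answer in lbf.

Rod-side annular area A_ann = π/4 × (11.0² − 5.85²) = 68.15 in^2
On retraction the pressure acts on the annular area (bore minus rod).
F = P × A_ann

F ≈ 2.39e5 lbf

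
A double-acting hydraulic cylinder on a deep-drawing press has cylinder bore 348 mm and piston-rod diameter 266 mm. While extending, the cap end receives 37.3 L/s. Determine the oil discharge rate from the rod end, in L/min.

Q_out ≈ 930 L/min

Cap-side area A_cap = π/4 × (348 mm)² = 95110 mm^2
Rod-side annular area A_ann = π/4 × (348² − 266²) = 39540 mm^2
Piston speed v = Q_in/A_cap; rod-end outflow Q_out = v × A_ann = Q_in × A_ann/A_cap.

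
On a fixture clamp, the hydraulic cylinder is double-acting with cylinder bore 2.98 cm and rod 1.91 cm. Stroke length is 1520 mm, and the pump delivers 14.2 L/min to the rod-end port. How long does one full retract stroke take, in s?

t ≈ 2.64 s

Rod-side annular area A_ann = π/4 × (2.98² − 1.91²) = 4.109 cm^2
Swept volume V = A × L; t = V / Q = A·L / Q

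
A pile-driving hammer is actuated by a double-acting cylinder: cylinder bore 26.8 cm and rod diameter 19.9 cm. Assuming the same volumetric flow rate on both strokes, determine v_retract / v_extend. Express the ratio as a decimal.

v_ret/v_ext ≈ 2.23

Cap-side area A_cap = π/4 × (26.8 cm)² = 564.1 cm^2
Rod-side annular area A_ann = π/4 × (26.8² − 19.9²) = 253.1 cm^2
For equal Q, v ∝ 1/A, so v_ret/v_ext = A_cap/A_ann.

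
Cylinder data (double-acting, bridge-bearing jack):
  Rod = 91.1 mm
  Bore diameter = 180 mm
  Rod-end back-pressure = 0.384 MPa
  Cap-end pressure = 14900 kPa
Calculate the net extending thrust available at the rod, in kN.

Cap-side area A_cap = π/4 × (180 mm)² = 25450 mm^2
Rod-side annular area A_ann = π/4 × (180² − 91.1²) = 18930 mm^2
Net thrust = P_cap·A_cap − P_rod·A_ann = 379.2 kN − 7.269 kN

F ≈ 372 kN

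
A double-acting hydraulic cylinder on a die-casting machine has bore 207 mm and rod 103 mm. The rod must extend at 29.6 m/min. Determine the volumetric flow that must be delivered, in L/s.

Cap-side area A_cap = π/4 × (207 mm)² = 33650 mm^2
Q = A × v

Q ≈ 16.6 L/s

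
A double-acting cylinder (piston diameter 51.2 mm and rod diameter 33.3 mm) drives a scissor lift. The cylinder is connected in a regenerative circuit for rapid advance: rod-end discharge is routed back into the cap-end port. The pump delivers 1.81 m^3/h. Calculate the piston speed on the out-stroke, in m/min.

v ≈ 34.6 m/min

In regeneration the rod-end outflow joins the pump flow into the cap end, so the net volume the pump must supply per unit advance equals the rod cross-section area.
Rod cross-section A_rod = π/4 × (33.3 mm)² = 870.9 mm^2
v = Q_pump / A_rod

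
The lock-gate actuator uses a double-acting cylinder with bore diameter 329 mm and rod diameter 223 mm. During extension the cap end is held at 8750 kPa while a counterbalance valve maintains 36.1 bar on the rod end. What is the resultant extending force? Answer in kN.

F ≈ 578 kN

Cap-side area A_cap = π/4 × (329 mm)² = 85010 mm^2
Rod-side annular area A_ann = π/4 × (329² − 223²) = 45960 mm^2
Net thrust = P_cap·A_cap − P_rod·A_ann = 743.9 kN − 165.9 kN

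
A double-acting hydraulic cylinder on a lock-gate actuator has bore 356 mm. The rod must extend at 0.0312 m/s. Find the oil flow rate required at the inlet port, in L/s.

Cap-side area A_cap = π/4 × (356 mm)² = 99540 mm^2
Q = A × v

Q ≈ 3.11 L/s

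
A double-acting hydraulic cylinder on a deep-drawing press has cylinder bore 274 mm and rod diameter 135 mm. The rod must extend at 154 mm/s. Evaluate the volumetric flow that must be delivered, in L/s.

Cap-side area A_cap = π/4 × (274 mm)² = 58960 mm^2
Q = A × v

Q ≈ 9.08 L/s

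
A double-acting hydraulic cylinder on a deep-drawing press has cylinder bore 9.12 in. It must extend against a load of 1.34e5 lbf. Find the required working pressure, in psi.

P ≈ 2050 psi

Cap-side area A_cap = π/4 × (9.12 in)² = 65.33 in^2
P = F / A = 1.34e5 lbf / A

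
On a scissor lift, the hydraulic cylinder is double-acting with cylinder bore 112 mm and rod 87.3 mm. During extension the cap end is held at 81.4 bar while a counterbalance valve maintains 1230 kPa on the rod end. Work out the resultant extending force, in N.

F ≈ 75400 N

Cap-side area A_cap = π/4 × (112 mm)² = 9852 mm^2
Rod-side annular area A_ann = π/4 × (112² − 87.3²) = 3866 mm^2
Net thrust = P_cap·A_cap − P_rod·A_ann = 80200 N − 4756 N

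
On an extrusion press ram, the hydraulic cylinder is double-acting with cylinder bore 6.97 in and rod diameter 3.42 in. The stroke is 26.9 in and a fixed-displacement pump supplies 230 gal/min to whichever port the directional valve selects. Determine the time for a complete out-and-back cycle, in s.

t ≈ 2.04 s

Cap-side area A_cap = π/4 × (6.97 in)² = 38.16 in^2
Rod-side annular area A_ann = π/4 × (6.97² − 3.42²) = 28.97 in^2
t_ext = A_cap·L/Q = 1.159 s
t_ret = A_ann·L/Q = 0.8800 s
t_cycle = t_ext + t_ret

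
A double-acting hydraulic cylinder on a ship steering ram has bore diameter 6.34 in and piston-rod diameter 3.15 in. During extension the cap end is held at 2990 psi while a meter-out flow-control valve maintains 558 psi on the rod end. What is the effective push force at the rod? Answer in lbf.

F ≈ 81100 lbf

Cap-side area A_cap = π/4 × (6.34 in)² = 31.57 in^2
Rod-side annular area A_ann = π/4 × (6.34² − 3.15²) = 23.78 in^2
Net thrust = P_cap·A_cap − P_rod·A_ann = 94390 lbf − 13270 lbf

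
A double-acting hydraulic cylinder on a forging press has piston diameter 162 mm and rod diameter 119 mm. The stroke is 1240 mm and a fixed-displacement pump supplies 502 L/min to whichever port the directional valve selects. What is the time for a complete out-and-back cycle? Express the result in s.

t ≈ 4.46 s

Cap-side area A_cap = π/4 × (162 mm)² = 20610 mm^2
Rod-side annular area A_ann = π/4 × (162² − 119²) = 9490 mm^2
t_ext = A_cap·L/Q = 3.055 s
t_ret = A_ann·L/Q = 1.406 s
t_cycle = t_ext + t_ret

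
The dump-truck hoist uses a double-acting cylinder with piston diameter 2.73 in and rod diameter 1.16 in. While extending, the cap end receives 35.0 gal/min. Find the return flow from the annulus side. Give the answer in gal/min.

Cap-side area A_cap = π/4 × (2.73 in)² = 5.853 in^2
Rod-side annular area A_ann = π/4 × (2.73² − 1.16²) = 4.797 in^2
Piston speed v = Q_in/A_cap; rod-end outflow Q_out = v × A_ann = Q_in × A_ann/A_cap.

Q_out ≈ 28.7 gal/min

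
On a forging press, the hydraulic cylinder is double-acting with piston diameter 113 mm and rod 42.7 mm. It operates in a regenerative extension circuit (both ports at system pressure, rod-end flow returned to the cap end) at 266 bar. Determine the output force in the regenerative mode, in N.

With equal pressure on both faces, forces on the annular region cancel; the net push is pressure × rod cross-section.
Rod cross-section A_rod = π/4 × (42.7 mm)² = 1432 mm^2
F = P × A_rod

F ≈ 38100 N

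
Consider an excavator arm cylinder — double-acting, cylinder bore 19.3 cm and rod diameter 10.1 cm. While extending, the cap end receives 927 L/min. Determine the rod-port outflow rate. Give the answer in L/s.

Cap-side area A_cap = π/4 × (19.3 cm)² = 292.6 cm^2
Rod-side annular area A_ann = π/4 × (19.3² − 10.1²) = 212.4 cm^2
Piston speed v = Q_in/A_cap; rod-end outflow Q_out = v × A_ann = Q_in × A_ann/A_cap.

Q_out ≈ 11.2 L/s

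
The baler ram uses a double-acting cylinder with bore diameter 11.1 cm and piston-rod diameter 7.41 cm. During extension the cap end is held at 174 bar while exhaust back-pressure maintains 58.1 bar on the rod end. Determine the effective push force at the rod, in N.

Cap-side area A_cap = π/4 × (11.1 cm)² = 96.77 cm^2
Rod-side annular area A_ann = π/4 × (11.1² − 7.41²) = 53.64 cm^2
Net thrust = P_cap·A_cap − P_rod·A_ann = 1.684e5 N − 31170 N

F ≈ 1.37e5 N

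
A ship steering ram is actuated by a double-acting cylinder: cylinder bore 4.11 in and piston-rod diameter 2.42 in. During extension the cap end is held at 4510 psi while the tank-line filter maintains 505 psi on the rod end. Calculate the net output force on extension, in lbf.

Cap-side area A_cap = π/4 × (4.11 in)² = 13.27 in^2
Rod-side annular area A_ann = π/4 × (4.11² − 2.42²) = 8.667 in^2
Net thrust = P_cap·A_cap − P_rod·A_ann = 59830 lbf − 4377 lbf

F ≈ 55500 lbf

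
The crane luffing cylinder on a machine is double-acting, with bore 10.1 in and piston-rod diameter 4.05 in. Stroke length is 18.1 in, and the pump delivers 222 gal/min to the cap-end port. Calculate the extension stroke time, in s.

t ≈ 1.70 s

Cap-side area A_cap = π/4 × (10.1 in)² = 80.12 in^2
Swept volume V = A × L; t = V / Q = A·L / Q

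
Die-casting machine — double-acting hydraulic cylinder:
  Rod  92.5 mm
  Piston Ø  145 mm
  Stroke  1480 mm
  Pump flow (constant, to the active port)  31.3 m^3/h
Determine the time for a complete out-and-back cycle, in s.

Cap-side area A_cap = π/4 × (145 mm)² = 16510 mm^2
Rod-side annular area A_ann = π/4 × (145² − 92.5²) = 9793 mm^2
t_ext = A_cap·L/Q = 2.811 s
t_ret = A_ann·L/Q = 1.667 s
t_cycle = t_ext + t_ret

t ≈ 4.48 s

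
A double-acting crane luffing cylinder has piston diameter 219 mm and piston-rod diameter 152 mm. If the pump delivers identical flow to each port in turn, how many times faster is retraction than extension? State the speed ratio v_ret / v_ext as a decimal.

Cap-side area A_cap = π/4 × (219 mm)² = 37670 mm^2
Rod-side annular area A_ann = π/4 × (219² − 152²) = 19520 mm^2
For equal Q, v ∝ 1/A, so v_ret/v_ext = A_cap/A_ann.

v_ret/v_ext ≈ 1.93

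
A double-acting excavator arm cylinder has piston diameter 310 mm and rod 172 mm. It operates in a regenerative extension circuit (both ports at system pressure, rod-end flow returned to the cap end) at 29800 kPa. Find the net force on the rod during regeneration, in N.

With equal pressure on both faces, forces on the annular region cancel; the net push is pressure × rod cross-section.
Rod cross-section A_rod = π/4 × (172 mm)² = 23240 mm^2
F = P × A_rod

F ≈ 6.92e5 N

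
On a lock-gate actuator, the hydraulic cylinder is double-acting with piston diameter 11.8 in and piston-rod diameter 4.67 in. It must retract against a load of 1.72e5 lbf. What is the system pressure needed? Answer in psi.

Rod-side annular area A_ann = π/4 × (11.8² − 4.67²) = 92.23 in^2
Retraction: pressure acts on the annular area.
P = F / A = 1.72e5 lbf / A

P ≈ 1860 psi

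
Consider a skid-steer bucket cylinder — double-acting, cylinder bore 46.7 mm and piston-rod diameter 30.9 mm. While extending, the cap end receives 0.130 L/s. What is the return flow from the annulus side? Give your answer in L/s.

Cap-side area A_cap = π/4 × (46.7 mm)² = 1713 mm^2
Rod-side annular area A_ann = π/4 × (46.7² − 30.9²) = 963.0 mm^2
Piston speed v = Q_in/A_cap; rod-end outflow Q_out = v × A_ann = Q_in × A_ann/A_cap.

Q_out ≈ 0.0731 L/s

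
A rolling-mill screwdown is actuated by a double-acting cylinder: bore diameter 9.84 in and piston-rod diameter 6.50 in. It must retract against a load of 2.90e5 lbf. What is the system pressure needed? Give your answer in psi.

P ≈ 6770 psi

Rod-side annular area A_ann = π/4 × (9.84² − 6.50²) = 42.86 in^2
Retraction: pressure acts on the annular area.
P = F / A = 2.90e5 lbf / A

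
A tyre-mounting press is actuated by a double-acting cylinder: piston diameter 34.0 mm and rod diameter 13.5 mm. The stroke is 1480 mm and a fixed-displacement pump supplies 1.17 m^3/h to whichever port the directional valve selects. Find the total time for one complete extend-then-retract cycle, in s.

Cap-side area A_cap = π/4 × (34.0 mm)² = 907.9 mm^2
Rod-side annular area A_ann = π/4 × (34.0² − 13.5²) = 764.8 mm^2
t_ext = A_cap·L/Q = 4.135 s
t_ret = A_ann·L/Q = 3.483 s
t_cycle = t_ext + t_ret

t ≈ 7.62 s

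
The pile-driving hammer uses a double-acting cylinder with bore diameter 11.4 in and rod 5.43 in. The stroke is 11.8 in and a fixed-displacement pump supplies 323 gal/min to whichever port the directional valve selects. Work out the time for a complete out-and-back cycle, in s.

Cap-side area A_cap = π/4 × (11.4 in)² = 102.1 in^2
Rod-side annular area A_ann = π/4 × (11.4² − 5.43²) = 78.91 in^2
t_ext = A_cap·L/Q = 0.9685 s
t_ret = A_ann·L/Q = 0.7488 s
t_cycle = t_ext + t_ret

t ≈ 1.72 s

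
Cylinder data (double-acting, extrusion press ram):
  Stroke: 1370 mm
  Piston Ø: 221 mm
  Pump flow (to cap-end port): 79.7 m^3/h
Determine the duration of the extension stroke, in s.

Cap-side area A_cap = π/4 × (221 mm)² = 38360 mm^2
Swept volume V = A × L; t = V / Q = A·L / Q

t ≈ 2.37 s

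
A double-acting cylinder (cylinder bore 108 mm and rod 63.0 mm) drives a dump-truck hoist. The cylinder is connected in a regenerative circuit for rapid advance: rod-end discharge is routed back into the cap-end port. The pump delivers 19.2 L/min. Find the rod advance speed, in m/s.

In regeneration the rod-end outflow joins the pump flow into the cap end, so the net volume the pump must supply per unit advance equals the rod cross-section area.
Rod cross-section A_rod = π/4 × (63.0 mm)² = 3117 mm^2
v = Q_pump / A_rod

v ≈ 0.103 m/s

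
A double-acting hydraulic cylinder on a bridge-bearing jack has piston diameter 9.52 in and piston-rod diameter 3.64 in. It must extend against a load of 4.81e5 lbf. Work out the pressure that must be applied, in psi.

P ≈ 6760 psi

Cap-side area A_cap = π/4 × (9.52 in)² = 71.18 in^2
P = F / A = 4.81e5 lbf / A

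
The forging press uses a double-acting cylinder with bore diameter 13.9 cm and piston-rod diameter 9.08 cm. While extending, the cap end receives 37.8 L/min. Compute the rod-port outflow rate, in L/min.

Q_out ≈ 21.7 L/min

Cap-side area A_cap = π/4 × (13.9 cm)² = 151.7 cm^2
Rod-side annular area A_ann = π/4 × (13.9² − 9.08²) = 86.99 cm^2
Piston speed v = Q_in/A_cap; rod-end outflow Q_out = v × A_ann = Q_in × A_ann/A_cap.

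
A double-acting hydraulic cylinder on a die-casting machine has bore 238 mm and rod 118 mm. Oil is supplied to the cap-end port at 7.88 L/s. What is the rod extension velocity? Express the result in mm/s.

Cap-side area A_cap = π/4 × (238 mm)² = 44490 mm^2
v = Q / A

v ≈ 177 mm/s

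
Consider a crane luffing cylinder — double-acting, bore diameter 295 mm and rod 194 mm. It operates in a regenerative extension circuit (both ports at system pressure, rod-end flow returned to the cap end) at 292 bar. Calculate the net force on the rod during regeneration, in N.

F ≈ 8.63e5 N

With equal pressure on both faces, forces on the annular region cancel; the net push is pressure × rod cross-section.
Rod cross-section A_rod = π/4 × (194 mm)² = 29560 mm^2
F = P × A_rod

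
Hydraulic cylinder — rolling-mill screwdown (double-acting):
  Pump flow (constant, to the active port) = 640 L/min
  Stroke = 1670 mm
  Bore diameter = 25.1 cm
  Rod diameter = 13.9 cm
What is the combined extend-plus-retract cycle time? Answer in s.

t ≈ 13.1 s

Cap-side area A_cap = π/4 × (25.1 cm)² = 494.8 cm^2
Rod-side annular area A_ann = π/4 × (25.1² − 13.9²) = 343.1 cm^2
t_ext = A_cap·L/Q = 7.747 s
t_ret = A_ann·L/Q = 5.371 s
t_cycle = t_ext + t_ret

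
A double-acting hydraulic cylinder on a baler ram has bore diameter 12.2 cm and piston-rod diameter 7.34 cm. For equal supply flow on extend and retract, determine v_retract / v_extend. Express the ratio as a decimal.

v_ret/v_ext ≈ 1.57

Cap-side area A_cap = π/4 × (12.2 cm)² = 116.9 cm^2
Rod-side annular area A_ann = π/4 × (12.2² − 7.34²) = 74.58 cm^2
For equal Q, v ∝ 1/A, so v_ret/v_ext = A_cap/A_ann.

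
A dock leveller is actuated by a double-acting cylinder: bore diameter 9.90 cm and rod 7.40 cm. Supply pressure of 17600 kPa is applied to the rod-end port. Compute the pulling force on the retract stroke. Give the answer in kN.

Rod-side annular area A_ann = π/4 × (9.90² − 7.40²) = 33.97 cm^2
On retraction the pressure acts on the annular area (bore minus rod).
F = P × A_ann

F ≈ 59.8 kN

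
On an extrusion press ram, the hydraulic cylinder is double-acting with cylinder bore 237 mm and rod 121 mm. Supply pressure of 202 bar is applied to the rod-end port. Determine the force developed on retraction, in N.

Rod-side annular area A_ann = π/4 × (237² − 121²) = 32620 mm^2
On retraction the pressure acts on the annular area (bore minus rod).
F = P × A_ann

F ≈ 6.59e5 N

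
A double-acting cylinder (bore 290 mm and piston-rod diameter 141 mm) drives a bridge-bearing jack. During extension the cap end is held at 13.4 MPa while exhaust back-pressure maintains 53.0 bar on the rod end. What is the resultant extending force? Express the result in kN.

F ≈ 618 kN

Cap-side area A_cap = π/4 × (290 mm)² = 66050 mm^2
Rod-side annular area A_ann = π/4 × (290² − 141²) = 50440 mm^2
Net thrust = P_cap·A_cap − P_rod·A_ann = 885.1 kN − 267.3 kN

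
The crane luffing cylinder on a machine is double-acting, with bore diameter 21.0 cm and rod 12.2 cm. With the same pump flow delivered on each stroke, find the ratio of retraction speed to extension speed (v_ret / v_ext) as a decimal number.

v_ret/v_ext ≈ 1.51

Cap-side area A_cap = π/4 × (21.0 cm)² = 346.4 cm^2
Rod-side annular area A_ann = π/4 × (21.0² − 12.2²) = 229.5 cm^2
For equal Q, v ∝ 1/A, so v_ret/v_ext = A_cap/A_ann.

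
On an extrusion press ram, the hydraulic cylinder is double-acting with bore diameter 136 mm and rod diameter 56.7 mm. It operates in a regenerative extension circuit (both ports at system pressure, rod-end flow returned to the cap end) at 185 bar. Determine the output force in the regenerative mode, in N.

With equal pressure on both faces, forces on the annular region cancel; the net push is pressure × rod cross-section.
Rod cross-section A_rod = π/4 × (56.7 mm)² = 2525 mm^2
F = P × A_rod

F ≈ 46700 N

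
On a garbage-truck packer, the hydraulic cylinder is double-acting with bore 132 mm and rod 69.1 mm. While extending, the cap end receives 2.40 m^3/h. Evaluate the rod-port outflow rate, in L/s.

Q_out ≈ 0.484 L/s

Cap-side area A_cap = π/4 × (132 mm)² = 13680 mm^2
Rod-side annular area A_ann = π/4 × (132² − 69.1²) = 9935 mm^2
Piston speed v = Q_in/A_cap; rod-end outflow Q_out = v × A_ann = Q_in × A_ann/A_cap.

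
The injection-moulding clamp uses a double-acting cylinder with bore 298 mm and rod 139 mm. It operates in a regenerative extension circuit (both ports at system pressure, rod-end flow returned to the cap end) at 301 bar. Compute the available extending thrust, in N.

F ≈ 4.57e5 N

With equal pressure on both faces, forces on the annular region cancel; the net push is pressure × rod cross-section.
Rod cross-section A_rod = π/4 × (139 mm)² = 15170 mm^2
F = P × A_rod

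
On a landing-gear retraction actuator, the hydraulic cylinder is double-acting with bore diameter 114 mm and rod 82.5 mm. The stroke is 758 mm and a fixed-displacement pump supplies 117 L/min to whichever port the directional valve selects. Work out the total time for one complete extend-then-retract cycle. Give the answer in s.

Cap-side area A_cap = π/4 × (114 mm)² = 10210 mm^2
Rod-side annular area A_ann = π/4 × (114² − 82.5²) = 4861 mm^2
t_ext = A_cap·L/Q = 3.968 s
t_ret = A_ann·L/Q = 1.890 s
t_cycle = t_ext + t_ret

t ≈ 5.86 s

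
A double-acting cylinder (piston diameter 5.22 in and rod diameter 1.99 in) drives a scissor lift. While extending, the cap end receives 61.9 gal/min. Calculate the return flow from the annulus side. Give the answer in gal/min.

Q_out ≈ 52.9 gal/min

Cap-side area A_cap = π/4 × (5.22 in)² = 21.40 in^2
Rod-side annular area A_ann = π/4 × (5.22² − 1.99²) = 18.29 in^2
Piston speed v = Q_in/A_cap; rod-end outflow Q_out = v × A_ann = Q_in × A_ann/A_cap.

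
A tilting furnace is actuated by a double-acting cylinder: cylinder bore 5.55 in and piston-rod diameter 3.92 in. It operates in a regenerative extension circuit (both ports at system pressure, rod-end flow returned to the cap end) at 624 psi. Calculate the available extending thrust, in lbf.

F ≈ 7530 lbf

With equal pressure on both faces, forces on the annular region cancel; the net push is pressure × rod cross-section.
Rod cross-section A_rod = π/4 × (3.92 in)² = 12.07 in^2
F = P × A_rod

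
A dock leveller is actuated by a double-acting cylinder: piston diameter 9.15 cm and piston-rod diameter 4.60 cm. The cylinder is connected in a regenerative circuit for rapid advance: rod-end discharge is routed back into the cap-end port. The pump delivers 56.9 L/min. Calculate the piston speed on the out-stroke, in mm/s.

v ≈ 571 mm/s

In regeneration the rod-end outflow joins the pump flow into the cap end, so the net volume the pump must supply per unit advance equals the rod cross-section area.
Rod cross-section A_rod = π/4 × (4.60 cm)² = 16.62 cm^2
v = Q_pump / A_rod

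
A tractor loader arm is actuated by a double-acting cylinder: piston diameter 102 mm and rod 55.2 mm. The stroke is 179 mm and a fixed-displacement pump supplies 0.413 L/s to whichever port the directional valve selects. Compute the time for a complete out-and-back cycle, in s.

Cap-side area A_cap = π/4 × (102 mm)² = 8171 mm^2
Rod-side annular area A_ann = π/4 × (102² − 55.2²) = 5778 mm^2
t_ext = A_cap·L/Q = 3.542 s
t_ret = A_ann·L/Q = 2.504 s
t_cycle = t_ext + t_ret

t ≈ 6.05 s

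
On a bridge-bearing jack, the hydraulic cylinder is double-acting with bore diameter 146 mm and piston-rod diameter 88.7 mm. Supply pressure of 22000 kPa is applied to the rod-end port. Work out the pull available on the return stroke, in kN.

F ≈ 232 kN

Rod-side annular area A_ann = π/4 × (146² − 88.7²) = 10560 mm^2
On retraction the pressure acts on the annular area (bore minus rod).
F = P × A_ann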